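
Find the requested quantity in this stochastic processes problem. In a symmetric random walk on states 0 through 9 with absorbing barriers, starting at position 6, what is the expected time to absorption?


For symmetric RW on 0,...,N with absorbing barriers, E(i) = i*(N-i)
E(6) = 6 * 3 = 18

18


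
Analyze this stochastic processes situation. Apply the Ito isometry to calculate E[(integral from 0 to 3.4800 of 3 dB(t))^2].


By Ito isometry: E[(int f dB)^2] = int f^2 dt
= 3^2 * 3.4800
= 9 * 3.4800 = 31.3200

31.3200


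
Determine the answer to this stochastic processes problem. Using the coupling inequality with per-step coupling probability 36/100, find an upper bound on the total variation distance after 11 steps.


TV distance bound <= (1-delta)^n
= (1 - 0.3600)^11
= 0.6400^11
= 0.0074

0.0074


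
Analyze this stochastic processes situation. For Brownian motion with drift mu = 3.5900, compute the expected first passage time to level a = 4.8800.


Expected first passage time = a/mu
= 4.8800/3.5900
= 1.3593

1.3593


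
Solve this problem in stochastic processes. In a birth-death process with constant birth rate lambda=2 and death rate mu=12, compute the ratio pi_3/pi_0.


For birth-death process, pi_n/pi_0 = (lambda/mu)^n
= (2/12)^3
= 0.0046

0.0046


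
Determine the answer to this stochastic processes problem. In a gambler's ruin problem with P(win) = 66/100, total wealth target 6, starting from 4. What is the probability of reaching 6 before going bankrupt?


Gambler's ruin formula:
r = q/p = 0.3400/0.6600 = 0.5152
P(win) = (1 - r^i)/(1 - r^N)
= (1 - 0.5152^4)/(1 - 0.5152^6)
= 0.9473

0.9473


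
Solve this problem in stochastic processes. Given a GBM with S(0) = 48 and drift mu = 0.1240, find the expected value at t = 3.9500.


E[S(t)] = S(0) * exp(mu * t)
= 48 * exp(0.1240 * 3.9500)
= 48 * 1.6320
= 78.3355

78.3355


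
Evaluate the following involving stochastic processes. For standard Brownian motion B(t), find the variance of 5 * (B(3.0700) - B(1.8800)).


Var(alpha*(B(t)-B(s))) = alpha^2 * (t-s)
= 5^2 * (3.0700 - 1.8800)
= 25 * 1.1900
= 29.7500

29.7500


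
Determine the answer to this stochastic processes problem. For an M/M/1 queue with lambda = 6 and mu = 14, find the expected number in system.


rho = 6/14 = 0.4286
L = rho/(1-rho)
= 0.4286/0.5714
= 0.7500

0.7500


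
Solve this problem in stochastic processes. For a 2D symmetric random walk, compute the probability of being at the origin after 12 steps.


P = C(12,6)^2 / 4^12
= 924^2 / 16777216
= 853776 / 16777216
= 0.0509

0.0509


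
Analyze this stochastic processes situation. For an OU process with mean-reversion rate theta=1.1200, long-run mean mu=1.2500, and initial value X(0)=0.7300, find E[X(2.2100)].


E[X(t)] = mu + (X(0) - mu)*exp(-theta*t)
= 1.2500 + (0.7300 - 1.2500)*exp(-1.1200*2.2100)
= 1.2500 + -0.5200 * 0.0841
= 1.2062

1.2062


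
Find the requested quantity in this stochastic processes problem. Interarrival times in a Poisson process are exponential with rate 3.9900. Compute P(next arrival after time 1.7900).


P(X > t) = exp(-lambda * t)
= exp(-3.9900 * 1.7900)
= exp(-7.1421) = 7.9109e-04

7.9109e-04


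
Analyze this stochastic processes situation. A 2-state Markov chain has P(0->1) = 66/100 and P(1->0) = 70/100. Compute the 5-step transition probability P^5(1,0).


Computing P^5 by matrix multiplication.
P = [[0.3400, 0.6600], [0.7000, 0.3000]]
After raising P to the power 5:
P^5(1,0) = 0.5178

0.5178


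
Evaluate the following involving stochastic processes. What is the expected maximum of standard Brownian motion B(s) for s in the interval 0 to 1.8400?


E(max B(s)) = sqrt(2t/pi)
= sqrt(2*1.8400/pi)
= sqrt(1.1714)
= 1.0823

1.0823


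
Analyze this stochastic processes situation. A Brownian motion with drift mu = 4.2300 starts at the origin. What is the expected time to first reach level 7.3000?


Expected first passage time = a/mu
= 7.3000/4.2300
= 1.7258

1.7258


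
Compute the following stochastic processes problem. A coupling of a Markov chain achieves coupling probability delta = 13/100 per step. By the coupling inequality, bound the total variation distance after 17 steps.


TV distance bound <= (1-delta)^n
= (1 - 0.1300)^17
= 0.8700^17
= 0.0937

0.0937


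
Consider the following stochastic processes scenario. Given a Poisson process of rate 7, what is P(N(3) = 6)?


P(N(t)=k) = (lambda*t)^k * exp(-lambda*t) / k!
lambda*t = 21
= 21^6 * exp(-21) / 6!
= 85766121 * 7.5826e-10 / 720
= 9.0323e-05

9.0323e-05


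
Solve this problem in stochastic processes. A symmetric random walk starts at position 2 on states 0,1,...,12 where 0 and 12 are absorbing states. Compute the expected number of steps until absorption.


For symmetric RW on 0,...,N with absorbing barriers, E(i) = i*(N-i)
E(2) = 2 * 10 = 20

20


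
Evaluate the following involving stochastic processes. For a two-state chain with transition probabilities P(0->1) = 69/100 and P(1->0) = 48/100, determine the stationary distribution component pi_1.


Stationary distribution: pi_0 = p10/(p01+p10), pi_1 = p01/(p01+p10)
p01 = 0.6900, p10 = 0.4800
pi_1 = 0.5897

0.5897


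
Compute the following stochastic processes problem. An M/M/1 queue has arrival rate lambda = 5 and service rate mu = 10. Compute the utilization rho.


rho = lambda/mu
= 5/10
= 0.5000

0.5000


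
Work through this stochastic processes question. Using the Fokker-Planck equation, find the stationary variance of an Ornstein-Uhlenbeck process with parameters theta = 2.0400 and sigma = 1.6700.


Stationary variance = sigma^2 / (2*theta)
= 1.6700^2 / (2*2.0400)
= 2.7889 / 4.0800
= 0.6836

0.6836


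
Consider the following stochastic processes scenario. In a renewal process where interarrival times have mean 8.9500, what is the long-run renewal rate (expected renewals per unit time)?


Long-run renewal rate = 1/E(X)
= 1/8.9500
= 0.1117

0.1117


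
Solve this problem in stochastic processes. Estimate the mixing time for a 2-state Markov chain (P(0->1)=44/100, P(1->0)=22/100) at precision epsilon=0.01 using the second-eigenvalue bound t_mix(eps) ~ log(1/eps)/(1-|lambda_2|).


lambda_2 = |1 - p01 - p10| = |1 - 0.4400 - 0.2200| = 0.3400
t_mix ~ log(1/eps)/(1 - |lambda_2|)
= log(100)/(1 - 0.3400) = 4.6052/0.6600
= 6.9775

6.9775


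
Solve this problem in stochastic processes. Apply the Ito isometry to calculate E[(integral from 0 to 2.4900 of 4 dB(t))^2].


By Ito isometry: E[(int f dB)^2] = int f^2 dt
= 4^2 * 2.4900
= 16 * 2.4900 = 39.8400

39.8400


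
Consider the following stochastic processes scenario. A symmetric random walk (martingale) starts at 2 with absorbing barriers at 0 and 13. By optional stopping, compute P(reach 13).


By optional stopping theorem: E(M at tau) = M(0) = 2
P(hit 13)*13 + P(hit 0)*0 = 2
P(hit 13) = (2 - 0)/(13 - 0) = 2/13 = 0.1538

0.1538


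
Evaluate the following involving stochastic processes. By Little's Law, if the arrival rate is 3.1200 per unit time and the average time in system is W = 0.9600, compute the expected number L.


Little's Law: L = lambda * W
= 3.1200 * 0.9600
= 2.9952

2.9952


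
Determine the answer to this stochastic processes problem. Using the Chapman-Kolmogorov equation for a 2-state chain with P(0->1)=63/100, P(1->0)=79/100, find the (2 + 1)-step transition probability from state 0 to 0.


P^3 = P^2 * P^1
Computing via matrix multiplication of the transition matrix.
Entry (0,0) of P^3 = 0.5235

0.5235


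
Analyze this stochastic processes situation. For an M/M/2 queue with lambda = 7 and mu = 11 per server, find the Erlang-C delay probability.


a = lambda/mu = 0.6364
rho = a/c = 0.3182
Erlang-C formula applied:
C(c,a) = 0.1536

0.1536


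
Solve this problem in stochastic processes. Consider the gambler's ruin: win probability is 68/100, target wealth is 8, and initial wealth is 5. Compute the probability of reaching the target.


Gambler's ruin formula:
r = q/p = 0.3200/0.6800 = 0.4706
P(win) = (1 - r^i)/(1 - r^N)
= (1 - 0.4706^5)/(1 - 0.4706^8)
= 0.9793

0.9793


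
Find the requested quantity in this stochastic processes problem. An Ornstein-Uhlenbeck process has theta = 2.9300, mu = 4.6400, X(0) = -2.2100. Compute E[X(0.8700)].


E[X(t)] = mu + (X(0) - mu)*exp(-theta*t)
= 4.6400 + (-2.2100 - 4.6400)*exp(-2.9300*0.8700)
= 4.6400 + -6.8500 * 0.0782
= 4.1047

4.1047


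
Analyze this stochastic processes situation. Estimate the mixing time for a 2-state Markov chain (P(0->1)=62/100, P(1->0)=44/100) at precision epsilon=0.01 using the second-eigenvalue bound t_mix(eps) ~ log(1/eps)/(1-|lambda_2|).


lambda_2 = |1 - p01 - p10| = |1 - 0.6200 - 0.4400| = 0.0600
t_mix ~ log(1/eps)/(1 - |lambda_2|)
= log(100)/(1 - 0.0600) = 4.6052/0.9400
= 4.8991

4.8991


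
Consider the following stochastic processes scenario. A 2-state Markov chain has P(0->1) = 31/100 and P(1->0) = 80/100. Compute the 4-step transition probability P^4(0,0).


Computing P^4 by matrix multiplication.
P = [[0.6900, 0.3100], [0.8000, 0.2000]]
After raising P to the power 4:
P^4(0,0) = 0.7208

0.7208


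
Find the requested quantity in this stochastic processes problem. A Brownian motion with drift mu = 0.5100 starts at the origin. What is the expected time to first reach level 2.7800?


Expected first passage time = a/mu
= 2.7800/0.5100
= 5.4510

5.4510


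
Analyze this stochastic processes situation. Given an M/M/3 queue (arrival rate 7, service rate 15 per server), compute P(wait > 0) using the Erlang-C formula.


a = lambda/mu = 0.4667
rho = a/c = 0.1556
Erlang-C formula applied:
C(c,a) = 0.0126

0.0126


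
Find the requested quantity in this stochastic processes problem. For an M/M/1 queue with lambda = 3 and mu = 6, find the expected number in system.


rho = 3/6 = 0.5000
L = rho/(1-rho)
= 0.5000/0.5000
= 1.0000

1.0000


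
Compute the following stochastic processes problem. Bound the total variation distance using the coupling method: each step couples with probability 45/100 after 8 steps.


TV distance bound <= (1-delta)^n
= (1 - 0.4500)^8
= 0.5500^8
= 0.0084

0.0084


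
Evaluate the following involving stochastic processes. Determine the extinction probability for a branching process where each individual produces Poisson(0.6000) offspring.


Since mu = 0.6000 <= 1, extinction probability = 1.

1.0000


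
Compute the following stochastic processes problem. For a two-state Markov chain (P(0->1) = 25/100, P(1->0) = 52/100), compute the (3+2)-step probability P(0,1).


P^5 = P^3 * P^2
Computing via matrix multiplication of the transition matrix.
Entry (0,1) of P^5 = 0.3245

0.3245


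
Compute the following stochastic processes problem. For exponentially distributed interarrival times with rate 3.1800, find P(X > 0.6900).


P(X > t) = exp(-lambda * t)
= exp(-3.1800 * 0.6900)
= exp(-2.1942) = 0.1114

0.1114


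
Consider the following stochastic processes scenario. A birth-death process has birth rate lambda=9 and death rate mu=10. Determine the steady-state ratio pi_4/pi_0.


For birth-death process, pi_n/pi_0 = (lambda/mu)^n
= (9/10)^4
= 0.6561

0.6561


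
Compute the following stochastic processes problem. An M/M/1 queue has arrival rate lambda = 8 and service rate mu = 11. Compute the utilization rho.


rho = lambda/mu
= 8/11
= 0.7273

0.7273


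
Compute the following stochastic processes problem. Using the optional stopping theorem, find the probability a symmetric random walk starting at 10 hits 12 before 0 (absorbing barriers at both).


By optional stopping theorem: E(M at tau) = M(0) = 10
P(hit 12)*12 + P(hit 0)*0 = 10
P(hit 12) = (10 - 0)/(12 - 0) = 5/6 = 0.8333

0.8333


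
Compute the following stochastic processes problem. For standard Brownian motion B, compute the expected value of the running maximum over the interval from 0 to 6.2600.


E(max B(s)) = sqrt(2t/pi)
= sqrt(2*6.2600/pi)
= sqrt(3.9852)
= 1.9963

1.9963


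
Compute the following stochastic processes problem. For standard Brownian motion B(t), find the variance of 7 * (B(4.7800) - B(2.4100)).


Var(alpha*(B(t)-B(s))) = alpha^2 * (t-s)
= 7^2 * (4.7800 - 2.4100)
= 49 * 2.3700
= 116.1300

116.1300


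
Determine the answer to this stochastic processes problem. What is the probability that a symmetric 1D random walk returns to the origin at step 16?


P(S(16) = 0) = C(16,8) / 4^8
= 12870 / 65536
= 0.1964

0.1964


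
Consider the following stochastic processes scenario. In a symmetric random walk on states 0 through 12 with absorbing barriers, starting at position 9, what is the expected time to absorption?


For symmetric RW on 0,...,N with absorbing barriers, E(i) = i*(N-i)
E(9) = 9 * 3 = 27

27


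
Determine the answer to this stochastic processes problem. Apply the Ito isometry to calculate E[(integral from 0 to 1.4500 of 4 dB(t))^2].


By Ito isometry: E[(int f dB)^2] = int f^2 dt
= 4^2 * 1.4500
= 16 * 1.4500 = 23.2000

23.2000


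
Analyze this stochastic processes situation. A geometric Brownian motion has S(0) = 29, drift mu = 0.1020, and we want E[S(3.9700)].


E[S(t)] = S(0) * exp(mu * t)
= 29 * exp(0.1020 * 3.9700)
= 29 * 1.4992
= 43.4772

43.4772


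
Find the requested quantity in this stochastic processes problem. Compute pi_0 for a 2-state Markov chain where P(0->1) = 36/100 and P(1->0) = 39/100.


Stationary distribution: pi_0 = p10/(p01+p10), pi_1 = p01/(p01+p10)
p01 = 0.3600, p10 = 0.3900
pi_0 = 0.5200

0.5200


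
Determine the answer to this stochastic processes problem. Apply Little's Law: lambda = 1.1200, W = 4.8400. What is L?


Little's Law: L = lambda * W
= 1.1200 * 4.8400
= 5.4208

5.4208


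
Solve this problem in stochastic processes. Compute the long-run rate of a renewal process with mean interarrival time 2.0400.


Long-run renewal rate = 1/E(X)
= 1/2.0400
= 0.4902

0.4902


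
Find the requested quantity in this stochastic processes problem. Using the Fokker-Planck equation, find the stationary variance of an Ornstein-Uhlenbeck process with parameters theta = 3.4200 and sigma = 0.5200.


Stationary variance = sigma^2 / (2*theta)
= 0.5200^2 / (2*3.4200)
= 0.2704 / 6.8400
= 0.0395

0.0395


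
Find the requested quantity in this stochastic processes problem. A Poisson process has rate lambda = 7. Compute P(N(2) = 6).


P(N(t)=k) = (lambda*t)^k * exp(-lambda*t) / k!
lambda*t = 14
= 14^6 * exp(-14) / 6!
= 7529536 * 8.3153e-07 / 720
= 0.0087

0.0087


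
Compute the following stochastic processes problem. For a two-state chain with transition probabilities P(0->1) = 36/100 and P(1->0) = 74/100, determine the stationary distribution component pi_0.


Stationary distribution: pi_0 = p10/(p01+p10), pi_1 = p01/(p01+p10)
p01 = 0.3600, p10 = 0.7400
pi_0 = 0.6727

0.6727


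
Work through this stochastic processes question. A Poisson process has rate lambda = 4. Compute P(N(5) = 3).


P(N(t)=k) = (lambda*t)^k * exp(-lambda*t) / k!
lambda*t = 20
= 20^3 * exp(-20) / 3!
= 8000 * 2.0612e-09 / 6
= 2.7482e-06

2.7482e-06


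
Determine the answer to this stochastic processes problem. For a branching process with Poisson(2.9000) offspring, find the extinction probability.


Since mu = 2.9000 > 1, extinction prob q < 1.
Solve s = exp(mu*(s-1)) iteratively.
q = 0.0668

0.0668


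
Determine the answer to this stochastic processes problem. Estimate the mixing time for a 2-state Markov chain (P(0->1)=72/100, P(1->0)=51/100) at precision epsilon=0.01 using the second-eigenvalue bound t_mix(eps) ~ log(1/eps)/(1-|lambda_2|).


lambda_2 = |1 - p01 - p10| = |1 - 0.7200 - 0.5100| = 0.2300
t_mix ~ log(1/eps)/(1 - |lambda_2|)
= log(100)/(1 - 0.2300) = 4.6052/0.7700
= 5.9807

5.9807


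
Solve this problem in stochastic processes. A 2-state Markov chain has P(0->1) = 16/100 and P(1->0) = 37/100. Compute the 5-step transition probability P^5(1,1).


Computing P^5 by matrix multiplication.
P = [[0.8400, 0.1600], [0.3700, 0.6300]]
After raising P to the power 5:
P^5(1,1) = 0.3179

0.3179


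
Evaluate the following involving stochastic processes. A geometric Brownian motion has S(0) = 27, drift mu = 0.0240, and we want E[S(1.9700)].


E[S(t)] = S(0) * exp(mu * t)
= 27 * exp(0.0240 * 1.9700)
= 27 * 1.0484
= 28.3072

28.3072


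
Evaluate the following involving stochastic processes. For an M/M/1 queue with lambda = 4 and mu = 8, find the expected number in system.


rho = 4/8 = 0.5000
L = rho/(1-rho)
= 0.5000/0.5000
= 1.0000

1.0000


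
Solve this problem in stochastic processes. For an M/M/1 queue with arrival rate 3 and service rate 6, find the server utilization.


rho = lambda/mu
= 3/6
= 0.5000

0.5000


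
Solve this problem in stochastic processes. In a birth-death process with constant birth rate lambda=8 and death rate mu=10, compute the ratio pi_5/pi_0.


For birth-death process, pi_n/pi_0 = (lambda/mu)^n
= (8/10)^5
= 0.3277

0.3277


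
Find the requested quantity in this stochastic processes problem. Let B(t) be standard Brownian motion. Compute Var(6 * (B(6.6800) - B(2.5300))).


Var(alpha*(B(t)-B(s))) = alpha^2 * (t-s)
= 6^2 * (6.6800 - 2.5300)
= 36 * 4.1500
= 149.4000

149.4000


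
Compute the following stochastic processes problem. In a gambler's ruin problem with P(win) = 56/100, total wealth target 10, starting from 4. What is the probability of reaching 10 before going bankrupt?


Gambler's ruin formula:
r = q/p = 0.4400/0.5600 = 0.7857
P(win) = (1 - r^i)/(1 - r^N)
= (1 - 0.7857^4)/(1 - 0.7857^10)
= 0.6798

0.6798


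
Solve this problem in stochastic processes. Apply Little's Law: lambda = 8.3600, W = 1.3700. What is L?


Little's Law: L = lambda * W
= 8.3600 * 1.3700
= 11.4532

11.4532


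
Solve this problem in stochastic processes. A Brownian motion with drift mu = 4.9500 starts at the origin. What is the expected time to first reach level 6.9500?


Expected first passage time = a/mu
= 6.9500/4.9500
= 1.4040

1.4040


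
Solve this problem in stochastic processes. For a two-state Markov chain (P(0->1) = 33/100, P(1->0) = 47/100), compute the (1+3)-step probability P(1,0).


P^4 = P^1 * P^3
Computing via matrix multiplication of the transition matrix.
Entry (1,0) of P^4 = 0.5866

0.5866


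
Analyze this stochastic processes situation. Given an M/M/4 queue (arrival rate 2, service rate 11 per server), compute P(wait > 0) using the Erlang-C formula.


a = lambda/mu = 0.1818
rho = a/c = 0.0455
Erlang-C formula applied:
C(c,a) = 3.9772e-05

3.9772e-05


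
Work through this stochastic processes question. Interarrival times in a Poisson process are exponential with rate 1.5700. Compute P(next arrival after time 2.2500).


P(X > t) = exp(-lambda * t)
= exp(-1.5700 * 2.2500)
= exp(-3.5325) = 0.0292

0.0292


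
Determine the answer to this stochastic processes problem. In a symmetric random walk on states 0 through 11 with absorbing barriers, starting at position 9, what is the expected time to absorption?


For symmetric RW on 0,...,N with absorbing barriers, E(i) = i*(N-i)
E(9) = 9 * 2 = 18

18


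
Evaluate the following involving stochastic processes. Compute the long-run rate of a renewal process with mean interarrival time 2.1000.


Long-run renewal rate = 1/E(X)
= 1/2.1000
= 0.4762

0.4762


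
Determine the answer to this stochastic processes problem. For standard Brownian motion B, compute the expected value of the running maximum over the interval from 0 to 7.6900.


E(max B(s)) = sqrt(2t/pi)
= sqrt(2*7.6900/pi)
= sqrt(4.8956)
= 2.2126

2.2126


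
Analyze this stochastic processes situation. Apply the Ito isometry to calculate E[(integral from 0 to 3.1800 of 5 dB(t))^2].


By Ito isometry: E[(int f dB)^2] = int f^2 dt
= 5^2 * 3.1800
= 25 * 3.1800 = 79.5000

79.5000


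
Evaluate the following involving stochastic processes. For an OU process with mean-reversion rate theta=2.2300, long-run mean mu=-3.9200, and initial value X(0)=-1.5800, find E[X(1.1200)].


E[X(t)] = mu + (X(0) - mu)*exp(-theta*t)
= -3.9200 + (-1.5800 - -3.9200)*exp(-2.2300*1.1200)
= -3.9200 + 2.3400 * 0.0823
= -3.7275

-3.7275


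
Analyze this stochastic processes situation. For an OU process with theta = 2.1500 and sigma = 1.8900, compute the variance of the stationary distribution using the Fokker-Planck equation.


Stationary variance = sigma^2 / (2*theta)
= 1.8900^2 / (2*2.1500)
= 3.5721 / 4.3000
= 0.8307

0.8307


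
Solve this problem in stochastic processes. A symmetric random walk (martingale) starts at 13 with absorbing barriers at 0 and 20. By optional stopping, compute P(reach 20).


By optional stopping theorem: E(M at tau) = M(0) = 13
P(hit 20)*20 + P(hit 0)*0 = 13
P(hit 20) = (13 - 0)/(20 - 0) = 13/20 = 0.6500

0.6500


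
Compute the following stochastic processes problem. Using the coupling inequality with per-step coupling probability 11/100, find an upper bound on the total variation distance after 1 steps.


TV distance bound <= (1-delta)^n
= (1 - 0.1100)^1
= 0.8900^1
= 0.8900

0.8900


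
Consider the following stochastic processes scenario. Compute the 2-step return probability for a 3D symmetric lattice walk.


P(return in 2 steps) = P(reverse first step) = 1/(2d)
= 1/6
= 0.1667

0.1667


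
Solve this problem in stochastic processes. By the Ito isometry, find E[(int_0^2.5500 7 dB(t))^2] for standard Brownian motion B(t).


By Ito isometry: E[(int f dB)^2] = int f^2 dt
= 7^2 * 2.5500
= 49 * 2.5500 = 124.9500

124.9500


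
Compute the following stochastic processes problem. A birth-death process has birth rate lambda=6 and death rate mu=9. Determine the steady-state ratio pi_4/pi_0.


For birth-death process, pi_n/pi_0 = (lambda/mu)^n
= (6/9)^4
= 0.1975

0.1975


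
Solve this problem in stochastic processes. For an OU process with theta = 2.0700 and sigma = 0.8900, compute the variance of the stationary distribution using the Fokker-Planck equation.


Stationary variance = sigma^2 / (2*theta)
= 0.8900^2 / (2*2.0700)
= 0.7921 / 4.1400
= 0.1913

0.1913


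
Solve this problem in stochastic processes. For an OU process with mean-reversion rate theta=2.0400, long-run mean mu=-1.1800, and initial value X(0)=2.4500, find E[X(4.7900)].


E[X(t)] = mu + (X(0) - mu)*exp(-theta*t)
= -1.1800 + (2.4500 - -1.1800)*exp(-2.0400*4.7900)
= -1.1800 + 3.6300 * 5.7049e-05
= -1.1798

-1.1798


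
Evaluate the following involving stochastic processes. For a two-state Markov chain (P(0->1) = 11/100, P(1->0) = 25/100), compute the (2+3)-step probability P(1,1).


P^5 = P^2 * P^3
Computing via matrix multiplication of the transition matrix.
Entry (1,1) of P^5 = 0.3801

0.3801


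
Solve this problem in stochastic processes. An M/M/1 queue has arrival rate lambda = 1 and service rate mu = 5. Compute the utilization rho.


rho = lambda/mu
= 1/5
= 0.2000

0.2000


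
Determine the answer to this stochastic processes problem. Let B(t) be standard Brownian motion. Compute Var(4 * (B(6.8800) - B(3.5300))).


Var(alpha*(B(t)-B(s))) = alpha^2 * (t-s)
= 4^2 * (6.8800 - 3.5300)
= 16 * 3.3500
= 53.6000

53.6000


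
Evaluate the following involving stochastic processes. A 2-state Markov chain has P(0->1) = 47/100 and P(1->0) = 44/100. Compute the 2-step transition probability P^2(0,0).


Computing P^2 by matrix multiplication.
P = [[0.5300, 0.4700], [0.4400, 0.5600]]
After raising P to the power 2:
P^2(0,0) = 0.4877

0.4877


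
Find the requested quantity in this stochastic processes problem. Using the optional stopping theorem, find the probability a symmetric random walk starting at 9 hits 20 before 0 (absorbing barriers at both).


By optional stopping theorem: E(M at tau) = M(0) = 9
P(hit 20)*20 + P(hit 0)*0 = 9
P(hit 20) = (9 - 0)/(20 - 0) = 9/20 = 0.4500

0.4500


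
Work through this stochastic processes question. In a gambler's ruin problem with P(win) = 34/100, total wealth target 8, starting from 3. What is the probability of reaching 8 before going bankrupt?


Gambler's ruin formula:
r = q/p = 0.6600/0.3400 = 1.9412
P(win) = (1 - r^i)/(1 - r^N)
= (1 - 1.9412^3)/(1 - 1.9412^8)
= 0.0315

0.0315


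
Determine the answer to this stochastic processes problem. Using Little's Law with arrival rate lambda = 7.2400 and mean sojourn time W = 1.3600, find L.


Little's Law: L = lambda * W
= 7.2400 * 1.3600
= 9.8464

9.8464


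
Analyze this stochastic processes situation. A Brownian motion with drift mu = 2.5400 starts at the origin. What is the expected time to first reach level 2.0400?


Expected first passage time = a/mu
= 2.0400/2.5400
= 0.8031

0.8031


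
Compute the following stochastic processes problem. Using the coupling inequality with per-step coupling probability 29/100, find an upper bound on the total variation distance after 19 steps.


TV distance bound <= (1-delta)^n
= (1 - 0.2900)^19
= 0.7100^19
= 0.0015

0.0015


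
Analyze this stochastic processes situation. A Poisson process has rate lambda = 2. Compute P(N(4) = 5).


P(N(t)=k) = (lambda*t)^k * exp(-lambda*t) / k!
lambda*t = 8
= 8^5 * exp(-8) / 5!
= 32768 * 3.3546e-04 / 120
= 0.0916

0.0916


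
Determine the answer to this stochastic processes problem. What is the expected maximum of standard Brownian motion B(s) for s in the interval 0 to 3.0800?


E(max B(s)) = sqrt(2t/pi)
= sqrt(2*3.0800/pi)
= sqrt(1.9608)
= 1.4003

1.4003


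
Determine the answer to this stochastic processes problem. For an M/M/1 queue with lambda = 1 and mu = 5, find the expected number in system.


rho = 1/5 = 0.2000
L = rho/(1-rho)
= 0.2000/0.8000
= 0.2500

0.2500


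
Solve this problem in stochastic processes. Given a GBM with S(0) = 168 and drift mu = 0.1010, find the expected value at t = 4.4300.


E[S(t)] = S(0) * exp(mu * t)
= 168 * exp(0.1010 * 4.4300)
= 168 * 1.5643
= 262.8002

262.8002


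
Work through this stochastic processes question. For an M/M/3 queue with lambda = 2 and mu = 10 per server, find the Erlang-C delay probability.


a = lambda/mu = 0.2000
rho = a/c = 0.0667
Erlang-C formula applied:
C(c,a) = 0.0012

0.0012


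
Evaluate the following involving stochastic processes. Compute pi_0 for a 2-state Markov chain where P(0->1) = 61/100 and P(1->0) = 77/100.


Stationary distribution: pi_0 = p10/(p01+p10), pi_1 = p01/(p01+p10)
p01 = 0.6100, p10 = 0.7700
pi_0 = 0.5580

0.5580


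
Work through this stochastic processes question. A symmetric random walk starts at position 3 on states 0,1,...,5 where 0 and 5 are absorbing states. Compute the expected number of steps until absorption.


For symmetric RW on 0,...,N with absorbing barriers, E(i) = i*(N-i)
E(3) = 3 * 2 = 6

6


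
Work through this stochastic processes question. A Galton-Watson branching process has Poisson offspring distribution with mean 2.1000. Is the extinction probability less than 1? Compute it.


Since mu = 2.1000 > 1, extinction prob q < 1.
Solve s = exp(mu*(s-1)) iteratively.
q = 0.1779

0.1779


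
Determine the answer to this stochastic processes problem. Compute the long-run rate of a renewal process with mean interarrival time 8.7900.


Long-run renewal rate = 1/E(X)
= 1/8.7900
= 0.1138

0.1138


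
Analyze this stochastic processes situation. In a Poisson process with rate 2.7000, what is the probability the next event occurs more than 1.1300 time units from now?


P(X > t) = exp(-lambda * t)
= exp(-2.7000 * 1.1300)
= exp(-3.0510) = 0.0473

0.0473


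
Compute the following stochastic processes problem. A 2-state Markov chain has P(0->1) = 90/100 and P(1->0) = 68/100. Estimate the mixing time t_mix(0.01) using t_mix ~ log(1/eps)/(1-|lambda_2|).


lambda_2 = |1 - p01 - p10| = |1 - 0.9000 - 0.6800| = 0.5800
t_mix ~ log(1/eps)/(1 - |lambda_2|)
= log(100)/(1 - 0.5800) = 4.6052/0.4200
= 10.9647

10.9647


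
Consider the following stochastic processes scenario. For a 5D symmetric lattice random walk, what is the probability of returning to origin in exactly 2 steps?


P(return in 2 steps) = P(reverse first step) = 1/(2d)
= 1/10
= 0.1000

0.1000


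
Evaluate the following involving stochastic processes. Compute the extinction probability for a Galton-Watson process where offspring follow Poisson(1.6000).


Since mu = 1.6000 > 1, extinction prob q < 1.
Solve s = exp(mu*(s-1)) iteratively.
q = 0.3580

0.3580


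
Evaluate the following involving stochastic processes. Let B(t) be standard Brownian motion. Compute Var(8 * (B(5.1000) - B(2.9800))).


Var(alpha*(B(t)-B(s))) = alpha^2 * (t-s)
= 8^2 * (5.1000 - 2.9800)
= 64 * 2.1200
= 135.6800

135.6800


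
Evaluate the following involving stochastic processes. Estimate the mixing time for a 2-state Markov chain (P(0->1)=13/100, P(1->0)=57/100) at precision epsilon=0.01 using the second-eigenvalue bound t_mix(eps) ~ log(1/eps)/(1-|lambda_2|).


lambda_2 = |1 - p01 - p10| = |1 - 0.1300 - 0.5700| = 0.3000
t_mix ~ log(1/eps)/(1 - |lambda_2|)
= log(100)/(1 - 0.3000) = 4.6052/0.7000
= 6.5788

6.5788


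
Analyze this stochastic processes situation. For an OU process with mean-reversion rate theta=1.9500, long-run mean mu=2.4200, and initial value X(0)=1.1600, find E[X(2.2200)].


E[X(t)] = mu + (X(0) - mu)*exp(-theta*t)
= 2.4200 + (1.1600 - 2.4200)*exp(-1.9500*2.2200)
= 2.4200 + -1.2600 * 0.0132
= 2.4034

2.4034


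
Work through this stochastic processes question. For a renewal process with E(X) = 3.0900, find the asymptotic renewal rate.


Long-run renewal rate = 1/E(X)
= 1/3.0900
= 0.3236

0.3236


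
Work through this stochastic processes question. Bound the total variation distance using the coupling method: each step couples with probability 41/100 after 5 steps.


TV distance bound <= (1-delta)^n
= (1 - 0.4100)^5
= 0.5900^5
= 0.0715

0.0715


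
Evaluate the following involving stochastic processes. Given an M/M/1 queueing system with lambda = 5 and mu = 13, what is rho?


rho = lambda/mu
= 5/13
= 0.3846

0.3846


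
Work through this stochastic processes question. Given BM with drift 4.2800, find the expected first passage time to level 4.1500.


Expected first passage time = a/mu
= 4.1500/4.2800
= 0.9696

0.9696


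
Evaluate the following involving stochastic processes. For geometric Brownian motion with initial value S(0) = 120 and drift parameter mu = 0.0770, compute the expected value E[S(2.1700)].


E[S(t)] = S(0) * exp(mu * t)
= 120 * exp(0.0770 * 2.1700)
= 120 * 1.1819
= 141.8233

141.8233


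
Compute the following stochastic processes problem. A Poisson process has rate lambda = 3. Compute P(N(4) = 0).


P(N(t)=k) = (lambda*t)^k * exp(-lambda*t) / k!
lambda*t = 12
= 12^0 * exp(-12) / 0!
= 1 * 6.1442e-06 / 1
= 6.1442e-06

6.1442e-06


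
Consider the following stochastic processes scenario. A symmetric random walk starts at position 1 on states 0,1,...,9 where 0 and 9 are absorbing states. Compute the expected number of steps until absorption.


For symmetric RW on 0,...,N with absorbing barriers, E(i) = i*(N-i)
E(1) = 1 * 8 = 8

8


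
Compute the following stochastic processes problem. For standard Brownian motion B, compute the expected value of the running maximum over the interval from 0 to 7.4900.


E(max B(s)) = sqrt(2t/pi)
= sqrt(2*7.4900/pi)
= sqrt(4.7683)
= 2.1836

2.1836


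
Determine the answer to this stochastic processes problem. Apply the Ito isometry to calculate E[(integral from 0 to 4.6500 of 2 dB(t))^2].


By Ito isometry: E[(int f dB)^2] = int f^2 dt
= 2^2 * 4.6500
= 4 * 4.6500 = 18.6000

18.6000


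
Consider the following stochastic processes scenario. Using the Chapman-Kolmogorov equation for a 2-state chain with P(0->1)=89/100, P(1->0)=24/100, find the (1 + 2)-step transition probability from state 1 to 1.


P^3 = P^1 * P^2
Computing via matrix multiplication of the transition matrix.
Entry (1,1) of P^3 = 0.7871

0.7871


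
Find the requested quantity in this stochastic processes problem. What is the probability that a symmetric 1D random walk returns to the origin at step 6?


P(S(6) = 0) = C(6,3) / 4^3
= 20 / 64
= 0.3125

0.3125


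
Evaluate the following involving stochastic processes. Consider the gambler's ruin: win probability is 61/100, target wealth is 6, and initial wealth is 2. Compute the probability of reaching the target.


Gambler's ruin formula:
r = q/p = 0.3900/0.6100 = 0.6393
P(win) = (1 - r^i)/(1 - r^N)
= (1 - 0.6393^2)/(1 - 0.6393^6)
= 0.6346

0.6346


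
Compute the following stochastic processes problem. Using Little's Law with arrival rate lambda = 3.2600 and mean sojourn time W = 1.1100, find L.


Little's Law: L = lambda * W
= 3.2600 * 1.1100
= 3.6186

3.6186


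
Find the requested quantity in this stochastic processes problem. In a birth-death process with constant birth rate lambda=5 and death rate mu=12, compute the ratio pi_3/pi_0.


For birth-death process, pi_n/pi_0 = (lambda/mu)^n
= (5/12)^3
= 0.0723

0.0723


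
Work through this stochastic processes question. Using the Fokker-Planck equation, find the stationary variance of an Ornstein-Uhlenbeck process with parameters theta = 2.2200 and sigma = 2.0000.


Stationary variance = sigma^2 / (2*theta)
= 2.0000^2 / (2*2.2200)
= 4.0000 / 4.4400
= 0.9009

0.9009


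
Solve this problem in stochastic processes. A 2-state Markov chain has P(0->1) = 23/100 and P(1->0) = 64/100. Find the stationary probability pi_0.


Stationary distribution: pi_0 = p10/(p01+p10), pi_1 = p01/(p01+p10)
p01 = 0.2300, p10 = 0.6400
pi_0 = 0.7356

0.7356


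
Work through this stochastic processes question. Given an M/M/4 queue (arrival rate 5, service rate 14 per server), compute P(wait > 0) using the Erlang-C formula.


a = lambda/mu = 0.3571
rho = a/c = 0.0893
Erlang-C formula applied:
C(c,a) = 5.2079e-04

5.2079e-04


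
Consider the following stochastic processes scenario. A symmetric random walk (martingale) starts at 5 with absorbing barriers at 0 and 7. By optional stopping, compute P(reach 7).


By optional stopping theorem: E(M at tau) = M(0) = 5
P(hit 7)*7 + P(hit 0)*0 = 5
P(hit 7) = (5 - 0)/(7 - 0) = 5/7 = 0.7143

0.7143


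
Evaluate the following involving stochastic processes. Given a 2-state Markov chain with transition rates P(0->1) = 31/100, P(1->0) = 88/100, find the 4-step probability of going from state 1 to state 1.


Computing P^4 by matrix multiplication.
P = [[0.6900, 0.3100], [0.8800, 0.1200]]
After raising P to the power 4:
P^4(1,1) = 0.2615

0.2615


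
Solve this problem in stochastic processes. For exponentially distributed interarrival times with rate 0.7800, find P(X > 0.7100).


P(X > t) = exp(-lambda * t)
= exp(-0.7800 * 0.7100)
= exp(-0.5538) = 0.5748

0.5748


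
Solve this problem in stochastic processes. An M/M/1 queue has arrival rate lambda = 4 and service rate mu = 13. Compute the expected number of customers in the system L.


rho = 4/13 = 0.3077
L = rho/(1-rho)
= 0.3077/0.6923
= 0.4444

0.4444


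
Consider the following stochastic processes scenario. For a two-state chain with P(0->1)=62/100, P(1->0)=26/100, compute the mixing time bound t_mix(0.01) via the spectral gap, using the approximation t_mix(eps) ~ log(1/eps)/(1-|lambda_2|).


lambda_2 = |1 - p01 - p10| = |1 - 0.6200 - 0.2600| = 0.1200
t_mix ~ log(1/eps)/(1 - |lambda_2|)
= log(100)/(1 - 0.1200) = 4.6052/0.8800
= 5.2331

5.2331


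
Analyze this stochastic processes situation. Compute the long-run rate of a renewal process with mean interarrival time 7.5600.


Long-run renewal rate = 1/E(X)
= 1/7.5600
= 0.1323

0.1323


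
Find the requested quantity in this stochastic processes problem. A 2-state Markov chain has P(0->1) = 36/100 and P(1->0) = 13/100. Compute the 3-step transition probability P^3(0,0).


Computing P^3 by matrix multiplication.
P = [[0.6400, 0.3600], [0.1300, 0.8700]]
After raising P to the power 3:
P^3(0,0) = 0.3628

0.3628


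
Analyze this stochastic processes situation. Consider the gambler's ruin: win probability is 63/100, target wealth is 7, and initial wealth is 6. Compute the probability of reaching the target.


Gambler's ruin formula:
r = q/p = 0.3700/0.6300 = 0.5873
P(win) = (1 - r^i)/(1 - r^N)
= (1 - 0.5873^6)/(1 - 0.5873^7)
= 0.9826

0.9826


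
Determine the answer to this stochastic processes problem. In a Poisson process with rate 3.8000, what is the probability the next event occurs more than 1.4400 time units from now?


P(X > t) = exp(-lambda * t)
= exp(-3.8000 * 1.4400)
= exp(-5.4720) = 0.0042

0.0042


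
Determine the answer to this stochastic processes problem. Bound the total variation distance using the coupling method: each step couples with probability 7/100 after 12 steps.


TV distance bound <= (1-delta)^n
= (1 - 0.0700)^12
= 0.9300^12
= 0.4186

0.4186


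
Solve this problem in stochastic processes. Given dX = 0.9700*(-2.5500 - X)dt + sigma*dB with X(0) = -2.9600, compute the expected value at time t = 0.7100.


E[X(t)] = mu + (X(0) - mu)*exp(-theta*t)
= -2.5500 + (-2.9600 - -2.5500)*exp(-0.9700*0.7100)
= -2.5500 + -0.4100 * 0.5022
= -2.7559

-2.7559


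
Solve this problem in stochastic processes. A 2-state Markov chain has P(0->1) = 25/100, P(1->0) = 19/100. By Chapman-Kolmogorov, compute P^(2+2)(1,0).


P^4 = P^2 * P^2
Computing via matrix multiplication of the transition matrix.
Entry (1,0) of P^4 = 0.3894

0.3894


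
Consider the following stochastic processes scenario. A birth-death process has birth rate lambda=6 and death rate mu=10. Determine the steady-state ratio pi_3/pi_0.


For birth-death process, pi_n/pi_0 = (lambda/mu)^n
= (6/10)^3
= 0.2160

0.2160


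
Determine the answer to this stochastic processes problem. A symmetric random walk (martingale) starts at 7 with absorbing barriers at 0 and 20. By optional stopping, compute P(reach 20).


By optional stopping theorem: E(M at tau) = M(0) = 7
P(hit 20)*20 + P(hit 0)*0 = 7
P(hit 20) = (7 - 0)/(20 - 0) = 7/20 = 0.3500

0.3500


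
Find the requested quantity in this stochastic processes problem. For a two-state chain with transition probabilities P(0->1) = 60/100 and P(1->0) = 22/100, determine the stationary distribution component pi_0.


Stationary distribution: pi_0 = p10/(p01+p10), pi_1 = p01/(p01+p10)
p01 = 0.6000, p10 = 0.2200
pi_0 = 0.2683

0.2683


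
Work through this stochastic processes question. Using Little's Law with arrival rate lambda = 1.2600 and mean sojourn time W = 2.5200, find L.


Little's Law: L = lambda * W
= 1.2600 * 2.5200
= 3.1752

3.1752


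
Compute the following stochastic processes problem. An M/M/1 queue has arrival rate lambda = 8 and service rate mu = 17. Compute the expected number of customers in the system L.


rho = 8/17 = 0.4706
L = rho/(1-rho)
= 0.4706/0.5294
= 0.8889

0.8889


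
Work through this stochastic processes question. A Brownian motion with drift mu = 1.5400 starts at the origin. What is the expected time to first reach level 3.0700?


Expected first passage time = a/mu
= 3.0700/1.5400
= 1.9935

1.9935


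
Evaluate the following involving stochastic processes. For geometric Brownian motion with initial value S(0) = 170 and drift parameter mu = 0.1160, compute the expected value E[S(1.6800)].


E[S(t)] = S(0) * exp(mu * t)
= 170 * exp(0.1160 * 1.6800)
= 170 * 1.2152
= 206.5781

206.5781


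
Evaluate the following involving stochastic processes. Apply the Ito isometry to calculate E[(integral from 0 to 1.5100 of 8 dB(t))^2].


By Ito isometry: E[(int f dB)^2] = int f^2 dt
= 8^2 * 1.5100
= 64 * 1.5100 = 96.6400

96.6400


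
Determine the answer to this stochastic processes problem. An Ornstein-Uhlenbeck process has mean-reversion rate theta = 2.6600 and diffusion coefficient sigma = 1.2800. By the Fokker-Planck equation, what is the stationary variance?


Stationary variance = sigma^2 / (2*theta)
= 1.2800^2 / (2*2.6600)
= 1.6384 / 5.3200
= 0.3080

0.3080
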